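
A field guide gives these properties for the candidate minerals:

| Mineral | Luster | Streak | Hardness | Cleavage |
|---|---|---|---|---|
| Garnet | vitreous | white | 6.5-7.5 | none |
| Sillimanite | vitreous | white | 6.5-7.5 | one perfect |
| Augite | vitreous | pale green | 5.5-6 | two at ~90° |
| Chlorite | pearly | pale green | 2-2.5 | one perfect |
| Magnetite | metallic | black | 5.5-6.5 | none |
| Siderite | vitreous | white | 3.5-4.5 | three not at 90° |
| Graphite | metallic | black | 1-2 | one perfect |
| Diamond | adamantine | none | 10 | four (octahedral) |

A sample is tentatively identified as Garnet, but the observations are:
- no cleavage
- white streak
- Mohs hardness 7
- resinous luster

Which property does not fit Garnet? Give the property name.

No cleavage: Garnet has cleavage none — matches.
White streak: Garnet has white streak — matches.
Mohs hardness 7: Garnet has hardness 6.5-7.5 — matches.
Resinous luster: Garnet has vitreous luster — inconsistent.
Everything matches except the luster.

luster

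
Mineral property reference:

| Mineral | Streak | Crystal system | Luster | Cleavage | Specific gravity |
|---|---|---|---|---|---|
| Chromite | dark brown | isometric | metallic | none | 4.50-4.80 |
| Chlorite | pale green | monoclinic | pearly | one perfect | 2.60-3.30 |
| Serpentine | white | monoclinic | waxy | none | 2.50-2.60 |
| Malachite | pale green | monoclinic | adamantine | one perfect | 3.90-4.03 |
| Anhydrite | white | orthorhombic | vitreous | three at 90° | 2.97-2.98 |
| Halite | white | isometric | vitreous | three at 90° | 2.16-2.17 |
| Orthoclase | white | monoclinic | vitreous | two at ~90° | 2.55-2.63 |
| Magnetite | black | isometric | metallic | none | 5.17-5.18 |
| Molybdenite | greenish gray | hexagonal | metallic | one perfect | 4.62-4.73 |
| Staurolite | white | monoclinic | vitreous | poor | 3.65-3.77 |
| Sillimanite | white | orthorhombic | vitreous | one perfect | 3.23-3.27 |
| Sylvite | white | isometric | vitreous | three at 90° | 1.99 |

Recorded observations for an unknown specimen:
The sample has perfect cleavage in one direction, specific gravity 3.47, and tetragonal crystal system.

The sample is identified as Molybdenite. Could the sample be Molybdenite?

No

Perfect cleavage in one direction — matches Molybdenite (cleavage one perfect).
Specific gravity 3.47 — Molybdenite has SG 4.62-4.73; inconsistent.
Tetragonal crystal system — Molybdenite has hexagonal system; inconsistent.
2 of the observed properties are inconsistent with Molybdenite.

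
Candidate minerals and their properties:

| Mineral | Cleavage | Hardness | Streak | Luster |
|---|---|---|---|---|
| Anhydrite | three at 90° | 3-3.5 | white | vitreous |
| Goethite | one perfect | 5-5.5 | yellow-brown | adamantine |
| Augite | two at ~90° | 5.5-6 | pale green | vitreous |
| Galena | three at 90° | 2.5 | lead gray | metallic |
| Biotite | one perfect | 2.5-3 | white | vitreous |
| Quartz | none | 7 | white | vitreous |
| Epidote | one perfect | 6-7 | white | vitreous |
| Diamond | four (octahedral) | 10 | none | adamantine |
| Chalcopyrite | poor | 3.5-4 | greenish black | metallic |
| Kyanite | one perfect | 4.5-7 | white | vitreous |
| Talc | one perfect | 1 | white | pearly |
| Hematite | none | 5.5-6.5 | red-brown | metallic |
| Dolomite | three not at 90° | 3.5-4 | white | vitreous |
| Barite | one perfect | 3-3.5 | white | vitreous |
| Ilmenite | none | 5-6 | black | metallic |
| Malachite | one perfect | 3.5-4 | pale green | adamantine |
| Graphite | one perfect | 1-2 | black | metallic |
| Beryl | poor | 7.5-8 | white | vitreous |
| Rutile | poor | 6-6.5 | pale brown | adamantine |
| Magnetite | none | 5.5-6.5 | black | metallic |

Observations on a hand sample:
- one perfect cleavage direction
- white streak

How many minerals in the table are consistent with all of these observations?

One perfect cleavage direction: only Goethite, Biotite, Epidote, Kyanite, Talc, Barite, Malachite, Graphite remain.
White streak eliminates Goethite, Malachite, Graphite.
Consistent with every observation: Barite, Biotite, Epidote, Kyanite, Talc.
That is 5 minerals.

5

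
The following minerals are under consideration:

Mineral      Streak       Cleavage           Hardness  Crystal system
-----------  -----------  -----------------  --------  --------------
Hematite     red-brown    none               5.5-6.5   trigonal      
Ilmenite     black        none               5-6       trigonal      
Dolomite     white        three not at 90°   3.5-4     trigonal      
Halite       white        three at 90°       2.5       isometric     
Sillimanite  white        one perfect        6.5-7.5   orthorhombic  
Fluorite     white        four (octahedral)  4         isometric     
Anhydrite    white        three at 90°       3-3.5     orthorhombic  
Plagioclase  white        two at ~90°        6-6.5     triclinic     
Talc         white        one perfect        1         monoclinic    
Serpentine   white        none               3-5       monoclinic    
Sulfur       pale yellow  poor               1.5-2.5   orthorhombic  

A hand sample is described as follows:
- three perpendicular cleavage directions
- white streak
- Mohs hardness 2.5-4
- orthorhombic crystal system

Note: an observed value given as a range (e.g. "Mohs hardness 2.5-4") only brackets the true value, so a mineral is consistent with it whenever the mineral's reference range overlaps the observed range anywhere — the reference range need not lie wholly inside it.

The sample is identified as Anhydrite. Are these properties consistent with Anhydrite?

Yes

Three perpendicular cleavage directions — agrees with Anhydrite (cleavage three at 90°).
White streak — agrees with Anhydrite (white streak).
Mohs hardness 2.5-4 — agrees with Anhydrite (hardness 3-3.5).
Orthorhombic crystal system — agrees with Anhydrite (orthorhombic system).
Nothing contradicts Anhydrite.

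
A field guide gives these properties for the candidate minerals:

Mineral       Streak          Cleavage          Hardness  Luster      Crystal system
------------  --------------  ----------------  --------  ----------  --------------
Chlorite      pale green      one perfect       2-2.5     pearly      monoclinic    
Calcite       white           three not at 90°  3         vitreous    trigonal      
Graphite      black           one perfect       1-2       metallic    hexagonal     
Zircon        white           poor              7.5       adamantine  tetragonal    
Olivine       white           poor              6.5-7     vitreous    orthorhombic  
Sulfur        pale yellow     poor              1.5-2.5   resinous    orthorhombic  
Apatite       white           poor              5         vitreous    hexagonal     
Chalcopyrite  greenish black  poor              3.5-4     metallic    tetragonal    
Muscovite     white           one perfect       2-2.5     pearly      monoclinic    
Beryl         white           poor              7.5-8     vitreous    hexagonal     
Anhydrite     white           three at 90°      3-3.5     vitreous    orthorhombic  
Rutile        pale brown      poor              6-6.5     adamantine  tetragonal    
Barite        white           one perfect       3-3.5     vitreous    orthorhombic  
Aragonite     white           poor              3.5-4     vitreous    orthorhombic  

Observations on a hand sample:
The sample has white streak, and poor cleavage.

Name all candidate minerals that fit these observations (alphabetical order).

Apatite, Aragonite, Beryl, Olivine, Zircon

White streak rules out Chlorite, Graphite, Sulfur, Chalcopyrite, Rutile.
Poor cleavage excludes Calcite, Muscovite, Anhydrite, Barite.
Consistent with every observation: Apatite, Aragonite, Beryl, Olivine, Zircon.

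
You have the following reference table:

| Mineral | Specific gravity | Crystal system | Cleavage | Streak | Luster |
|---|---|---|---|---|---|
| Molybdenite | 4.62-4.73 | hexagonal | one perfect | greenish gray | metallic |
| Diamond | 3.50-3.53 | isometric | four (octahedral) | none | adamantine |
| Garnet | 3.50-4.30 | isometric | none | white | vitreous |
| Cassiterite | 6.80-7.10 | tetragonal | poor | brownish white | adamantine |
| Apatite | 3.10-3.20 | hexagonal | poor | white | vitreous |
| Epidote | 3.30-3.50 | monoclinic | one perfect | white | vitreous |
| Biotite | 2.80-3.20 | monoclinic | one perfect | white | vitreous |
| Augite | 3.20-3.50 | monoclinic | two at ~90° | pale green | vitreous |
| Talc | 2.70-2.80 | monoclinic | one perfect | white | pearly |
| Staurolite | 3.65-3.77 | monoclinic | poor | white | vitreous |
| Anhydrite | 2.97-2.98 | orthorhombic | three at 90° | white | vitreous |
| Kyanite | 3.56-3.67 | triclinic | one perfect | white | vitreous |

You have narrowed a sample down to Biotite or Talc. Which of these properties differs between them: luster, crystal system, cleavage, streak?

Luster: Biotite vitreous, Talc pearly — distinct.
Crystal system: both monoclinic — no difference.
Cleavage: both one perfect — no difference.
Streak: both white — no difference.
Of the listed properties, luster is the one that separates them.

luster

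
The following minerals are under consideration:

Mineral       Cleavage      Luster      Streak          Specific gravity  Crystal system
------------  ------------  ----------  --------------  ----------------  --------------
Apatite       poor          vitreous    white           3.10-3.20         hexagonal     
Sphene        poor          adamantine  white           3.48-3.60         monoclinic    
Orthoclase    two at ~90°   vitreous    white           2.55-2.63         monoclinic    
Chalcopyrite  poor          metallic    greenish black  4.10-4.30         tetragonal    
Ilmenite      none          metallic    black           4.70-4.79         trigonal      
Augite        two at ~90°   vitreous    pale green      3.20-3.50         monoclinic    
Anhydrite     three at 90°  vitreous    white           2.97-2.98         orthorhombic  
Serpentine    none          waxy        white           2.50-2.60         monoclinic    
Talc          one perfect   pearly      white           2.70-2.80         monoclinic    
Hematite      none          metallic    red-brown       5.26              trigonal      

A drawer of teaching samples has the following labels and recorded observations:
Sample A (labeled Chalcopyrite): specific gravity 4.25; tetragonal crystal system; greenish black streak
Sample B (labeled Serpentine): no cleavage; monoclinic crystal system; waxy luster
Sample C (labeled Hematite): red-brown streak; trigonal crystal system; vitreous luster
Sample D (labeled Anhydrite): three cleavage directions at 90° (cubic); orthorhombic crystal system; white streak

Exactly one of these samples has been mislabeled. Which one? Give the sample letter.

C

Sample A: nothing contradicts Chalcopyrite.
Sample B: nothing contradicts Serpentine.
Sample C: Hematite has metallic luster, but the record shows vitreous luster — this label is wrong.
Sample D: nothing contradicts Anhydrite.
Sample C is the mislabeled one.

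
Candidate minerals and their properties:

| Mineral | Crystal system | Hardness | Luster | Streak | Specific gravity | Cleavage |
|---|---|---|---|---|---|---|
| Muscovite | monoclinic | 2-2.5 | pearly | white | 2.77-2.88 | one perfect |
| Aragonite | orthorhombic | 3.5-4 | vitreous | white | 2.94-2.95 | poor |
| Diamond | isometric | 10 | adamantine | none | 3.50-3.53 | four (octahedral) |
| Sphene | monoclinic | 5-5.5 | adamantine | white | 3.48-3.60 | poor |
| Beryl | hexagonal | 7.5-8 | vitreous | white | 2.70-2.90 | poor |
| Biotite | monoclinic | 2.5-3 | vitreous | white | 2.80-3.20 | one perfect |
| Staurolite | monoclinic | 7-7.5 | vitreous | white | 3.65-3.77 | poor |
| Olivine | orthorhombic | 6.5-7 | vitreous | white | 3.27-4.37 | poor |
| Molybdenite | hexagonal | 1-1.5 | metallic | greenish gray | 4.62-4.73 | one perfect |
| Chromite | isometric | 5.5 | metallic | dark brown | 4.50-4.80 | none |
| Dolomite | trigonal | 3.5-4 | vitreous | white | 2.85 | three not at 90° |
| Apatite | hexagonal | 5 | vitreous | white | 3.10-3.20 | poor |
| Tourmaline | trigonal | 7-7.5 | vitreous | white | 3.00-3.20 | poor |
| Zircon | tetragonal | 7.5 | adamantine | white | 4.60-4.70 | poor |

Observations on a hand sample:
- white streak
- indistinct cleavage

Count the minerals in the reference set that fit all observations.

White streak is inconsistent with Diamond, Molybdenite, Chromite.
Indistinct cleavage is inconsistent with Muscovite, Biotite, Dolomite.
Remaining candidates: Apatite, Aragonite, Beryl, Olivine, Sphene, Staurolite, Tourmaline, Zircon.
That is 8 minerals.

8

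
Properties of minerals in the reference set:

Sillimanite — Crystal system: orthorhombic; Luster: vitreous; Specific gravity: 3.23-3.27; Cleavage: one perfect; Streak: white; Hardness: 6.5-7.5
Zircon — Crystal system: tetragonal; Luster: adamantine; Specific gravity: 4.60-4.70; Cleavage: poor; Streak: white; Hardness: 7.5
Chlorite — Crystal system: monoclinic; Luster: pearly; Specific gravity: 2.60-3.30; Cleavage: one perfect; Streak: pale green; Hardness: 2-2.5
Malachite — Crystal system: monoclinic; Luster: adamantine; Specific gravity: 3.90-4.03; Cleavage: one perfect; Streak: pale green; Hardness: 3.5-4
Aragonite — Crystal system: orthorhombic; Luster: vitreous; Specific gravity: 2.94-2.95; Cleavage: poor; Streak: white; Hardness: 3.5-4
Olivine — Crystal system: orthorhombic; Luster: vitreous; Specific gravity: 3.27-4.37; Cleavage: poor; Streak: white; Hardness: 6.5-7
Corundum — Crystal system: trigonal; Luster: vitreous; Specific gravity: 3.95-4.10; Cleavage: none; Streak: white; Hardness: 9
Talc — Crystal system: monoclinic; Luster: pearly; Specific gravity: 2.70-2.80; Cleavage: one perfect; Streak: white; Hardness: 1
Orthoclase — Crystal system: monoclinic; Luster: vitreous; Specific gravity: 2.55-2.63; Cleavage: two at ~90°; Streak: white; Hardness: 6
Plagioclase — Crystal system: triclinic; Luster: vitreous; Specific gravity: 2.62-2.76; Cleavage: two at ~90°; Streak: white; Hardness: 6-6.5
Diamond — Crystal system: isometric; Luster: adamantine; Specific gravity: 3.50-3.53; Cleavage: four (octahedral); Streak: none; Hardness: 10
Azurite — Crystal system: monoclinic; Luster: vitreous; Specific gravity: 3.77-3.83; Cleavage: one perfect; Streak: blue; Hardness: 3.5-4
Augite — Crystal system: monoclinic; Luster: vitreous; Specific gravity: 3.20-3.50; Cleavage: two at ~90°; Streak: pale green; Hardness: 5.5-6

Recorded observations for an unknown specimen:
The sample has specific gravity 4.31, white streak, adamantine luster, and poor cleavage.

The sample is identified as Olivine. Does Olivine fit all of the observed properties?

Specific gravity 4.31 — matches Olivine (SG 3.27-4.37).
White streak — matches Olivine (white streak).
Adamantine luster — Olivine has vitreous luster; a mismatch.
Poor cleavage — matches Olivine (cleavage poor).
Luster alone is enough to reject Olivine.

No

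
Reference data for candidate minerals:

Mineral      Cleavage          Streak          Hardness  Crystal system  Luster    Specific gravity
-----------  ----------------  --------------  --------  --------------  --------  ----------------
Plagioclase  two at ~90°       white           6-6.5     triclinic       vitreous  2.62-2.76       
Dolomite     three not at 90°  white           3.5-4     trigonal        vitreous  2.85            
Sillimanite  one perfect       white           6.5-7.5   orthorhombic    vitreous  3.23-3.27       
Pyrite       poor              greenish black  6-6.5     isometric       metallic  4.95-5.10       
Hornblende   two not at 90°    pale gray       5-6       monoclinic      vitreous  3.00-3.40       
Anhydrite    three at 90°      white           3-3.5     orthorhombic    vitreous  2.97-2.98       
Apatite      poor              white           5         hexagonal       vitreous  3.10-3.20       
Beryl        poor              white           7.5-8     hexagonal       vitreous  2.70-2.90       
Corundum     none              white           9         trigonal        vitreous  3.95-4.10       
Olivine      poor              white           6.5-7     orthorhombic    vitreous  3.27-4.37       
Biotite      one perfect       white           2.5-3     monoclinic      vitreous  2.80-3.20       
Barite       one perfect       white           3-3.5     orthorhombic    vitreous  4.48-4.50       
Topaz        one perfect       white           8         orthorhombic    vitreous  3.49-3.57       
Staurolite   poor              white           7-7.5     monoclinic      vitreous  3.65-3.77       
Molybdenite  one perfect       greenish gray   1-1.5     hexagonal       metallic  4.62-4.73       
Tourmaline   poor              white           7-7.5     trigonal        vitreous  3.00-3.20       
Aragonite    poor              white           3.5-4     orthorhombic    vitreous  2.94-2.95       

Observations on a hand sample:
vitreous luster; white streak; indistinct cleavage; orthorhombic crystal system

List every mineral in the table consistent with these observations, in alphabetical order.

Vitreous luster rules out Pyrite, Molybdenite.
White streak is inconsistent with Hornblende.
Indistinct cleavage: narrows the field to Apatite, Beryl, Olivine, Staurolite, Tourmaline, Aragonite.
Orthorhombic crystal system: narrows the field to Olivine, Aragonite.
Remaining candidates: Aragonite, Olivine.

Aragonite, Olivine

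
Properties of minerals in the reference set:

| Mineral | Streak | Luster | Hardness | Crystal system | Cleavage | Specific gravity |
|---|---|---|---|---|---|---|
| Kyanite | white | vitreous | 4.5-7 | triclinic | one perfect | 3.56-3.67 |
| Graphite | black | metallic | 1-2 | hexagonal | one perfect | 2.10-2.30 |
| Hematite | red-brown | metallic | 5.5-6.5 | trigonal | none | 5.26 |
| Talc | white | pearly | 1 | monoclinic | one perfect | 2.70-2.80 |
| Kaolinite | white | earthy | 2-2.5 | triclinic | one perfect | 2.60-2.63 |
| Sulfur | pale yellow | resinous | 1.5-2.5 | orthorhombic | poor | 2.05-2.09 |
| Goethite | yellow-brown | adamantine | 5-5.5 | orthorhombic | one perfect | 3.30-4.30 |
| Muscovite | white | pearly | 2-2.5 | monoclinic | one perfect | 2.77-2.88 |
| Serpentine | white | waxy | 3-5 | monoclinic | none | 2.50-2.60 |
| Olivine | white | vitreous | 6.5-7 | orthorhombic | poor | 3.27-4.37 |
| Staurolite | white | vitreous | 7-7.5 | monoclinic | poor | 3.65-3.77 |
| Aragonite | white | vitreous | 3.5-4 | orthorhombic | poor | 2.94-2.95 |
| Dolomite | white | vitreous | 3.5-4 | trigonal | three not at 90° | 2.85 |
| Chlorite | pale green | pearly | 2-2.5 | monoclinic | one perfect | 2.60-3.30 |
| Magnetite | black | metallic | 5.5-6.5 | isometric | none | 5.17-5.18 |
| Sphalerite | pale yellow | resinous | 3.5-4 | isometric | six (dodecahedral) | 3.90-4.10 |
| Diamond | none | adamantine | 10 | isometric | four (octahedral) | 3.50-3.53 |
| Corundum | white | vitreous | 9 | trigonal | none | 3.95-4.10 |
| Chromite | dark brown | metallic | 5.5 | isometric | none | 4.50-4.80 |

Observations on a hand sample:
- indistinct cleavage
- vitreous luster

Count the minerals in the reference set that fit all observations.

Indistinct cleavage: Sulfur, Olivine, Staurolite, Aragonite remain.
Vitreous luster is inconsistent with Sulfur.
The minerals that satisfy all observations are Aragonite, Olivine, Staurolite.
That is 3 minerals.

3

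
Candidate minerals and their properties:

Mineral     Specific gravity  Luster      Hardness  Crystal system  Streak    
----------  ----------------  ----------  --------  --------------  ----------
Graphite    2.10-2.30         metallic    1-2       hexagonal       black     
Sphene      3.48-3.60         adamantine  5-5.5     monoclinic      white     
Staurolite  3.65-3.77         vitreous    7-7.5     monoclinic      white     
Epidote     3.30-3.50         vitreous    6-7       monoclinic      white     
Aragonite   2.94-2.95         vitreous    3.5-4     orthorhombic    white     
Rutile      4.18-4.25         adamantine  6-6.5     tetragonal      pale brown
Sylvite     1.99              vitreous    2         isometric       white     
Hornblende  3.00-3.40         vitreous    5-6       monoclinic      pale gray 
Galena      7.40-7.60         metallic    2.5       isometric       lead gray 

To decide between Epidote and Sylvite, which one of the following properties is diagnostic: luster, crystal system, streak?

Luster: both vitreous — shared.
Crystal system: Epidote monoclinic, Sylvite isometric — these differ.
Streak: both white — shared.
Only crystal system differs between Epidote and Sylvite among the listed tests.

crystal system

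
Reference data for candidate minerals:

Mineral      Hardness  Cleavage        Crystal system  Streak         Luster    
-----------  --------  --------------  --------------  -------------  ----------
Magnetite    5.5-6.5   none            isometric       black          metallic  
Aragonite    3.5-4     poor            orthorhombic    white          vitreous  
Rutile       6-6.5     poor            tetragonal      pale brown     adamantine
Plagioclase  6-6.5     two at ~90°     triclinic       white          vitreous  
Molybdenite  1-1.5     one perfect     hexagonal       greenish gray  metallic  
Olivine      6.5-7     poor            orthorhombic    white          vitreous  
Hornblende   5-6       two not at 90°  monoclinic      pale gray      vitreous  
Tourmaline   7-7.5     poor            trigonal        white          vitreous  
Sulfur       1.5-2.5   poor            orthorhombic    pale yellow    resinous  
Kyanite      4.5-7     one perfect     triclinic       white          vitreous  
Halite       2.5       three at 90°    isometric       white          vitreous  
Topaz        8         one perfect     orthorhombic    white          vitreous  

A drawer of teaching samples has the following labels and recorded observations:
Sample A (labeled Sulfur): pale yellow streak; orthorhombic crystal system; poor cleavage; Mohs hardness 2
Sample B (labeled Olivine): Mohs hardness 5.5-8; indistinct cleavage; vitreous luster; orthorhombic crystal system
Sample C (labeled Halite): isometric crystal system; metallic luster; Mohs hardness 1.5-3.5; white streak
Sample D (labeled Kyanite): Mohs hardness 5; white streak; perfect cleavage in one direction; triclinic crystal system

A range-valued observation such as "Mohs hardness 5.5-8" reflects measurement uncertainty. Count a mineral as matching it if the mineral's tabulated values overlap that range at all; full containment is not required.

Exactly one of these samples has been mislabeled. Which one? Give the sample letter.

Sample A: nothing contradicts Sulfur.
Sample B: nothing contradicts Olivine.
Sample C: metallic luster is outside the reference for Halite (vitreous luster) — mislabeled.
Sample D: nothing contradicts Kyanite.
The mislabeled specimen is C.

C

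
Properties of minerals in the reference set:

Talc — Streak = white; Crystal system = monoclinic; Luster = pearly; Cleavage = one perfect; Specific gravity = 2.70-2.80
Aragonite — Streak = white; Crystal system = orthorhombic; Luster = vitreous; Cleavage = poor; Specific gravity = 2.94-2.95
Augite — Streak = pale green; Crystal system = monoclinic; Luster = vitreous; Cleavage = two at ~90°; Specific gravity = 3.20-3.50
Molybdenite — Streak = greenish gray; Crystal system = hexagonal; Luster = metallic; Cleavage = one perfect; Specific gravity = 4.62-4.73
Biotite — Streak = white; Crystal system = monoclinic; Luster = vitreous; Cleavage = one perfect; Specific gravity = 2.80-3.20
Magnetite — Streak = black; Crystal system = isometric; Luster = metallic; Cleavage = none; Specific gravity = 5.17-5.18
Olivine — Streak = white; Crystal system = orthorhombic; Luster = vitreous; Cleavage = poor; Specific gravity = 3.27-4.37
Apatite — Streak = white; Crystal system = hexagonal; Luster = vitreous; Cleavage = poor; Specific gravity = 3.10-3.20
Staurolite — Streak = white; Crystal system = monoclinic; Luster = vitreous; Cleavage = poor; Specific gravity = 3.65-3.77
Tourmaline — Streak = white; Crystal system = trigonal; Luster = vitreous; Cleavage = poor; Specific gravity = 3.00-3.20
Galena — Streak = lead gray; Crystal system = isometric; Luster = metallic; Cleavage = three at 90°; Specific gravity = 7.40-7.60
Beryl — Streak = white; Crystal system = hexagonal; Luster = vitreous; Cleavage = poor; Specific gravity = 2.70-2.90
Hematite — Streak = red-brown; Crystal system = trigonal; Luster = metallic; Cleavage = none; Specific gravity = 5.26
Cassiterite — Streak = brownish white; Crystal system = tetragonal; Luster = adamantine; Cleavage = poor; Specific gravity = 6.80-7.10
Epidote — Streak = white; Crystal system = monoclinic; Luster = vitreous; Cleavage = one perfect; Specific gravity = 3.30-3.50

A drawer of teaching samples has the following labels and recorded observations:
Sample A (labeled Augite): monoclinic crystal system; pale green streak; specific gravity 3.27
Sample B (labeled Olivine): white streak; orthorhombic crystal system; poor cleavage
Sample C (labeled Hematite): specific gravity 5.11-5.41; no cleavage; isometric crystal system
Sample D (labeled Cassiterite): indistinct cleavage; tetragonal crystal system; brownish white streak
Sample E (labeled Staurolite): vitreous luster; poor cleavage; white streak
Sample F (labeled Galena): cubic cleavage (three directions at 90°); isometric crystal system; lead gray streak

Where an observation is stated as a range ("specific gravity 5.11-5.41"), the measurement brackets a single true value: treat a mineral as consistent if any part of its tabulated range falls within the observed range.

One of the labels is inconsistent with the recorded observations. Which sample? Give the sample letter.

Sample A: every observation is compatible with the reference values for Augite.
Sample B: every observation is compatible with the reference values for Olivine.
Sample C: Hematite has trigonal system, but the record shows isometric crystal system — this label is wrong.
Sample D: every observation is compatible with the reference values for Cassiterite.
Sample E: every observation is compatible with the reference values for Staurolite.
Sample F: every observation is compatible with the reference values for Galena.
Sample C is the mislabeled one.

C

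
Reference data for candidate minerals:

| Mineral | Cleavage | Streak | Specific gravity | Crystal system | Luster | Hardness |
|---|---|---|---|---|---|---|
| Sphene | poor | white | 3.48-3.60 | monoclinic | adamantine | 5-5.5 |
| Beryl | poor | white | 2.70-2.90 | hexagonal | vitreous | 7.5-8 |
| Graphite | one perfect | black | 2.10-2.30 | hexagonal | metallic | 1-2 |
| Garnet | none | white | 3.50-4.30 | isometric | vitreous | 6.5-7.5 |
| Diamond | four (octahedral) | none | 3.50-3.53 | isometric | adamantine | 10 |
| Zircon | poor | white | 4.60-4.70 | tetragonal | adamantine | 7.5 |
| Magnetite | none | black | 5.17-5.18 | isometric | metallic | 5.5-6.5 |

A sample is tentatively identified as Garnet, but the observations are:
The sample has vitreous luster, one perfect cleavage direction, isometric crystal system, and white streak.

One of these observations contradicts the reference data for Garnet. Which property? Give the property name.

cleavage

Vitreous luster: Garnet has vitreous luster — matches.
One perfect cleavage direction: Garnet has cleavage none — inconsistent.
Isometric crystal system: Garnet has isometric system — matches.
White streak: Garnet has white streak — matches.
The cleavage is the one property that does not fit.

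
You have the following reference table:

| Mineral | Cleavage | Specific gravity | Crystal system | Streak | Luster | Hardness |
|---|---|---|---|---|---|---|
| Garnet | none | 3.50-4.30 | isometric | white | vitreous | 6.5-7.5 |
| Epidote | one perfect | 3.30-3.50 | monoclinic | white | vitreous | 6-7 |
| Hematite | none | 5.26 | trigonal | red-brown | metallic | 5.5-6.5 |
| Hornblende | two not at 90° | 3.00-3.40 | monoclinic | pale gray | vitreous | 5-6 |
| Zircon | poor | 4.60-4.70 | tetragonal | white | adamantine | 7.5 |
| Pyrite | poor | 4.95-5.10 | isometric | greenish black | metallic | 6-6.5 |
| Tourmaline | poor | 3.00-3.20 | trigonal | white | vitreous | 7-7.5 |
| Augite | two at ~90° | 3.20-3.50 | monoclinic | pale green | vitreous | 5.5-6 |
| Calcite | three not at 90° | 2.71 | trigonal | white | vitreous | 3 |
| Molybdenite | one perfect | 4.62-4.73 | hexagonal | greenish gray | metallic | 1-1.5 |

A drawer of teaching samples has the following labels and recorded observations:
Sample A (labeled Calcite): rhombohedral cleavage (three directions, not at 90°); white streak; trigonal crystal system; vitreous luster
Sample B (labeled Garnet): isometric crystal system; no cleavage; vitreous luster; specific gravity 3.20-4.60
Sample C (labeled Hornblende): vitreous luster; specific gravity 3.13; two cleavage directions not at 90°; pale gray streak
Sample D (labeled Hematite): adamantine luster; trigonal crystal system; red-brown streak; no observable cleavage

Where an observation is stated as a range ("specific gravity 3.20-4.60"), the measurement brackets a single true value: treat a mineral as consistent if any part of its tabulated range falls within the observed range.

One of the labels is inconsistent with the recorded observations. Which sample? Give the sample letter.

Sample A: nothing contradicts Calcite.
Sample B: nothing contradicts Garnet.
Sample C: nothing contradicts Hornblende.
Sample D: adamantine luster is outside the reference for Hematite (metallic luster) — mislabeled.
Sample D is the mislabeled one.

D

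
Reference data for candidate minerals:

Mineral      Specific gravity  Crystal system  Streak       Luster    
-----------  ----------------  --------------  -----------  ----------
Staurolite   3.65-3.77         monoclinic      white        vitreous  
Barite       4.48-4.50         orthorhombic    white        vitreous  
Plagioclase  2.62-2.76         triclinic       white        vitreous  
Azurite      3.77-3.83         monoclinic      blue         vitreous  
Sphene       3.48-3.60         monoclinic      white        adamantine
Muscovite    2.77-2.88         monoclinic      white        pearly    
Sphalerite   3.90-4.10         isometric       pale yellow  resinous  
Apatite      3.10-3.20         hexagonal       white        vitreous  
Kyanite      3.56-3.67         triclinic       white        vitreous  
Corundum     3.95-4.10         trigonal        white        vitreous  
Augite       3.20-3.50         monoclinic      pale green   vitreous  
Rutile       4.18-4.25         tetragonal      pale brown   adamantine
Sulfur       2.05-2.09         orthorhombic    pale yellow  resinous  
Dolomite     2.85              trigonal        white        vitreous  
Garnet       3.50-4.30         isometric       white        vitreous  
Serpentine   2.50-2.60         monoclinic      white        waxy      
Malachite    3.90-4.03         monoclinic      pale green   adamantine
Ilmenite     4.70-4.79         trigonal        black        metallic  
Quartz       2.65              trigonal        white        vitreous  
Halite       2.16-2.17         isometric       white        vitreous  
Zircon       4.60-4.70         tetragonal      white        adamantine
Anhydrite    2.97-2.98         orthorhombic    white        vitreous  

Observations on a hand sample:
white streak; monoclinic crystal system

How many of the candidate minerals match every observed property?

4

White streak — Staurolite, Barite, Plagioclase, Sphene, Muscovite, Apatite, Kyanite, Corundum, Dolomite, Garnet, Serpentine, Quartz, Halite, Zircon, Anhydrite remain.
Monoclinic crystal system — narrows the field to Staurolite, Sphene, Muscovite, Serpentine.
Remaining candidates: Muscovite, Serpentine, Sphene, Staurolite.
That is 4 minerals.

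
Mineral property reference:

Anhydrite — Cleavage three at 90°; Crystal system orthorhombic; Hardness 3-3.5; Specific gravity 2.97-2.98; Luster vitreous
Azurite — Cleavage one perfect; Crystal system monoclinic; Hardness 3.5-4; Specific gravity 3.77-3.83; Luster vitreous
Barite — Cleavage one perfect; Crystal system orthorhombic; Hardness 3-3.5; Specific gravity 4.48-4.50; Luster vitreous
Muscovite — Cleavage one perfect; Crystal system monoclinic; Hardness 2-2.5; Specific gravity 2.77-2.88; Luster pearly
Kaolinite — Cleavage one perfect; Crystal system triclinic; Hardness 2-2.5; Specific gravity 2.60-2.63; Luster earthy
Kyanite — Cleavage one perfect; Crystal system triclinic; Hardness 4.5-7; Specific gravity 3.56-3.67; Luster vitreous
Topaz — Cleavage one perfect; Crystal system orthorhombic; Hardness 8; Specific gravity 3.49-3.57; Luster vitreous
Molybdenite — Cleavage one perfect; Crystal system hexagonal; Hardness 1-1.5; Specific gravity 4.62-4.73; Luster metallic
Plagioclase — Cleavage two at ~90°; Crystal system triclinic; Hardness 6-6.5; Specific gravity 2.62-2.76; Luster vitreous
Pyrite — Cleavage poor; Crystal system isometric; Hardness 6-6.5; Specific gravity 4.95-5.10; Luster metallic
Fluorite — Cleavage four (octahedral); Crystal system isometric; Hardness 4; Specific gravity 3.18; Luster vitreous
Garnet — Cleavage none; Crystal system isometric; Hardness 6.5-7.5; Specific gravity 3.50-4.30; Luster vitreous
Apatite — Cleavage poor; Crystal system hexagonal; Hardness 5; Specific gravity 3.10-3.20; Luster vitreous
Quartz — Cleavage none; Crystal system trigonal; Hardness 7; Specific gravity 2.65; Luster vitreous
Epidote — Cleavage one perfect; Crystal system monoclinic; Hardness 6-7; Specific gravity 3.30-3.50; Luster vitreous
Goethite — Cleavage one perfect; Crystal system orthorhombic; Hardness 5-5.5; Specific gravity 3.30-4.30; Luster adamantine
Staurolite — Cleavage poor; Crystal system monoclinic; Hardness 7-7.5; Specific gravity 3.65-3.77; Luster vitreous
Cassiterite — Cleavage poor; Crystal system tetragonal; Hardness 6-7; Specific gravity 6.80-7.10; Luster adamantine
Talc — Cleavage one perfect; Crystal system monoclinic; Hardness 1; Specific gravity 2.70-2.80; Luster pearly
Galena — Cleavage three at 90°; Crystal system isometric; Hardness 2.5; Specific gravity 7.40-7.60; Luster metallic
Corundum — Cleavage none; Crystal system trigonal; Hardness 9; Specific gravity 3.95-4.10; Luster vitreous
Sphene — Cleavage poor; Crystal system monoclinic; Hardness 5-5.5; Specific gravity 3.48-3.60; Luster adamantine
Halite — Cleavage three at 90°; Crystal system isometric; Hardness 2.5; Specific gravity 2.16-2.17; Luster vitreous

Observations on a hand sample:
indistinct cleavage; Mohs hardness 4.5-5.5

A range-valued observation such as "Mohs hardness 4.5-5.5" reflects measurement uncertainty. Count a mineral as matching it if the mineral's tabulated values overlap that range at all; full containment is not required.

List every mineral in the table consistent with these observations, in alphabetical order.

Indistinct cleavage — only Pyrite, Apatite, Staurolite, Cassiterite, Sphene remain.
Mohs hardness 4.5-5.5 — leaves Apatite, Sphene.
Consistent with every observation: Apatite, Sphene.

Apatite, Sphene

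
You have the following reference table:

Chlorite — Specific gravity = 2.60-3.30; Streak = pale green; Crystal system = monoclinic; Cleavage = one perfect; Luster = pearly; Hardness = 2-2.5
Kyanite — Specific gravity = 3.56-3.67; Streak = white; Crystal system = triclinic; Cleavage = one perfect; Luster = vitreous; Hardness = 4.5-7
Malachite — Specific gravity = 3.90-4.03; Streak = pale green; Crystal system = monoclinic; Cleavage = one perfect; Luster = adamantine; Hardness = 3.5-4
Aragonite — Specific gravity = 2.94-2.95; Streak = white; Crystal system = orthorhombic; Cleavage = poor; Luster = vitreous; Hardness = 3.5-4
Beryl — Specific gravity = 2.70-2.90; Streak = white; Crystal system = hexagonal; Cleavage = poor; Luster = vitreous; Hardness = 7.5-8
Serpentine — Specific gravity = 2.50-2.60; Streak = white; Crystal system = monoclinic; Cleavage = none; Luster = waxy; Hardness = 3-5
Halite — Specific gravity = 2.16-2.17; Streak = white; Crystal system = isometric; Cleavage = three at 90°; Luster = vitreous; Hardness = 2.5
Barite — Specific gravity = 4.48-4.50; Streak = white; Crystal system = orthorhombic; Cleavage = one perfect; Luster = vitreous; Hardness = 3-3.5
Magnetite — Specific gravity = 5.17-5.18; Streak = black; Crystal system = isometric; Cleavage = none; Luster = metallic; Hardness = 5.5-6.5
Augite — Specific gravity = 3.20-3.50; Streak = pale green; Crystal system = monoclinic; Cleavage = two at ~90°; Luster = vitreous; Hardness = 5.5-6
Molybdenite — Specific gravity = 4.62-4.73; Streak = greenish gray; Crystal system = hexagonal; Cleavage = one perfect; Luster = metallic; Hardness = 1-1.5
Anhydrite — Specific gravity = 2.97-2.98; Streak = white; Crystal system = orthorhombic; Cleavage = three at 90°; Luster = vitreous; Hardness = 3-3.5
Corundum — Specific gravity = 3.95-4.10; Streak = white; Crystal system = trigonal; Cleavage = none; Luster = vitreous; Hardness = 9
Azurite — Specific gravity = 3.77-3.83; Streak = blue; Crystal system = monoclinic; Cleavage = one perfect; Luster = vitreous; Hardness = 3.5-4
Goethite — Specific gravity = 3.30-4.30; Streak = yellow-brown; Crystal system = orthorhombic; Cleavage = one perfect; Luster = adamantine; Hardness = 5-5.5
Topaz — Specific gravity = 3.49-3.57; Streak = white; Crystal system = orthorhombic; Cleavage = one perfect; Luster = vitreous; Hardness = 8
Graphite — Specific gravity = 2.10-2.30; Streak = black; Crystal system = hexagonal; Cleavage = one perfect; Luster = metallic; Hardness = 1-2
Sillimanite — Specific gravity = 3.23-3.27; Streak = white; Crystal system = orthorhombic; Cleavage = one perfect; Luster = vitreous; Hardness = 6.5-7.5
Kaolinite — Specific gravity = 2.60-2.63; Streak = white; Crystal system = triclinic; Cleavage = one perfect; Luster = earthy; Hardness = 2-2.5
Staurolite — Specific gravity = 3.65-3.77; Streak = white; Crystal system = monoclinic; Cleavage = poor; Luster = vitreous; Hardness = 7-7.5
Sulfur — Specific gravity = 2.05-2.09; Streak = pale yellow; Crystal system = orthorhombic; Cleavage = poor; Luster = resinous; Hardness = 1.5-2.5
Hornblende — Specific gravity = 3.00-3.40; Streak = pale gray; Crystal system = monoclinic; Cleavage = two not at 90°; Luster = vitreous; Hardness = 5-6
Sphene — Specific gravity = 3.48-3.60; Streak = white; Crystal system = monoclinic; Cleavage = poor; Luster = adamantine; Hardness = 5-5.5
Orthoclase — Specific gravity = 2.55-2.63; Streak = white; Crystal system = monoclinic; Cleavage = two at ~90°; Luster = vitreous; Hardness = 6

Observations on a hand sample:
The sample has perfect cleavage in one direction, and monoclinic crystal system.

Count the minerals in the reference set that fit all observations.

Perfect cleavage in one direction — leaves Chlorite, Kyanite, Malachite, Barite, Molybdenite, Azurite, Goethite, Topaz, Graphite, Sillimanite, Kaolinite.
Monoclinic crystal system — only Chlorite, Malachite, Azurite remain.
The minerals that satisfy all observations are Azurite, Chlorite, Malachite.
That is 3 minerals.

3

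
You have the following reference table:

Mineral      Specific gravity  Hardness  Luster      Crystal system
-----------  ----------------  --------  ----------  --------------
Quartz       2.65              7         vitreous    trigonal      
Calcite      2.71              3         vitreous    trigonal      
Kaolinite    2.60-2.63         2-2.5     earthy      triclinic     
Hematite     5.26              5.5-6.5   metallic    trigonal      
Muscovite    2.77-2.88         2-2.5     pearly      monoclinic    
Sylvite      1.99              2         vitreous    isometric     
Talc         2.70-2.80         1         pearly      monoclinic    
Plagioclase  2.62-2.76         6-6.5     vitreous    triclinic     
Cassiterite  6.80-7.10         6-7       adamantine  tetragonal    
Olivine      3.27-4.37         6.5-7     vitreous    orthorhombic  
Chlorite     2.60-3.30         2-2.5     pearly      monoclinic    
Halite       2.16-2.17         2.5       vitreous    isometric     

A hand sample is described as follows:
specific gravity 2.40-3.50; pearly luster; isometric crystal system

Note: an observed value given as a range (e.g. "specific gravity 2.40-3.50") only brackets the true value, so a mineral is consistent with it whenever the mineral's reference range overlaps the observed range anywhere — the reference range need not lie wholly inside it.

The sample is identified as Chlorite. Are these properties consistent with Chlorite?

Specific gravity 2.40-3.50 — matches Chlorite (SG 2.60-3.30).
Pearly luster — matches Chlorite (pearly luster).
Isometric crystal system — Chlorite has monoclinic system; which does not match.
Chlorite is excluded by the crystal system.

Inconsistent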